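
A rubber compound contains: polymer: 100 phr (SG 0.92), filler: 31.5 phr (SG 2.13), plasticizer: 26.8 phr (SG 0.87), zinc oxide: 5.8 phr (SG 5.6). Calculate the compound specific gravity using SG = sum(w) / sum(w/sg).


Sum of weights = 164.1
Volume contributions:
  polymer: 100/0.92 = 108.6957
  filler: 31.5/2.13 = 14.7887
  plasticizer: 26.8/0.87 = 30.8046
  zinc oxide: 5.8/5.6 = 1.0357
Sum of volumes = 155.3247
SG = 164.1 / 155.3247 = 1.056

SG = 1.056


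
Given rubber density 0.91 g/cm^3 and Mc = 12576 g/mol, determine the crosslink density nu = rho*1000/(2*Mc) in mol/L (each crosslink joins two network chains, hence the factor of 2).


nu = rho * 1000 / (2 * Mc)
nu = 0.91 * 1000 / (2 * 12576)
nu = 910.0 / 25152
nu = 0.0362 mol/L

0.0362 mol/L


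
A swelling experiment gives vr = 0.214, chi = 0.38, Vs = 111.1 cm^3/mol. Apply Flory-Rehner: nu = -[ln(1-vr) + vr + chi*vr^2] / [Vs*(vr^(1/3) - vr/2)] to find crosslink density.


ln(1 - vr) = ln(1 - 0.214) = -0.2408
Numerator = -((-0.2408) + 0.214 + 0.38 * 0.214^2) = 0.0094
Denominator = 111.1 * (0.214^(1/3) - 0.214/2) = 54.5659
nu = 0.0094 / 54.5659 = 1.7220e-04 mol/cm^3

1.7220e-04 mol/cm^3


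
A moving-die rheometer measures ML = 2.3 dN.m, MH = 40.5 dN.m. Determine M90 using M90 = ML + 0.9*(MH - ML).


M90 = ML + 0.9 * (MH - ML)
M90 = 2.3 + 0.9 * (40.5 - 2.3)
M90 = 2.3 + 0.9 * 38.2
M90 = 36.68 dN.m

36.68 dN.m


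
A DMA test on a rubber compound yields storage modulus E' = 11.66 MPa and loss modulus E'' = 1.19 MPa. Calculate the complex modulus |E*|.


|E*| = sqrt(E'^2 + E''^2)
= sqrt(11.66^2 + 1.19^2)
= sqrt(135.9556 + 1.4161)
= 11.721 MPa

11.721 MPa


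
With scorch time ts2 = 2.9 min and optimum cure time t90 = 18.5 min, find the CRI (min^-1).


CRI = 100 / (t90 - ts2)
= 100 / (18.5 - 2.9)
= 100 / 15.6
= 6.41 min^-1

6.41 min^-1


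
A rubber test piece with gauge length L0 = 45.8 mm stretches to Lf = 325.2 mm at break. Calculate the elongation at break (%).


Elongation = (Lf - L0) / L0 * 100
= (325.2 - 45.8) / 45.8 * 100
= 279.4 / 45.8 * 100
= 610.0%

610.0%


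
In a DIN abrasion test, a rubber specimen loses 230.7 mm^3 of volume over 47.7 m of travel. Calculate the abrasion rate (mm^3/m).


Rate = volume_loss / distance
= 230.7 / 47.7
= 4.836 mm^3/m

4.836 mm^3/m


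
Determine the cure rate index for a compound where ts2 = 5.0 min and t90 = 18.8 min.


CRI = 100 / (t90 - ts2)
= 100 / (18.8 - 5.0)
= 100 / 13.8
= 7.25 min^-1

7.25 min^-1


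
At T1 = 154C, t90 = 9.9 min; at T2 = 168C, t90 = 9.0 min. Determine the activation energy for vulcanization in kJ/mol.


T1 = 427.15 K, T2 = 441.15 K
1/T1 - 1/T2 = 7.4295e-05
ln(t1/t2) = ln(9.9/9.0) = 0.0953
Ea = 8.314 * 0.0953 / 7.4295e-05 = 10665.6657 J/mol
Ea = 10.67 kJ/mol

10.67 kJ/mol


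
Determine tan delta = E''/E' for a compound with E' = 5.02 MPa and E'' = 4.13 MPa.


tan delta = E'' / E'
= 4.13 / 5.02
= 0.8227

tan delta = 0.8227


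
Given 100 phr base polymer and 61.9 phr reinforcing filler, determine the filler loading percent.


Filler % = filler / (rubber + filler) * 100
= 61.9 / (100 + 61.9) * 100
= 61.9 / 161.9 * 100
= 38.23%

38.23%


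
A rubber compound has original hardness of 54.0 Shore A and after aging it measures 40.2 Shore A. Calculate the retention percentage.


Retention = aged / original * 100
= 40.2 / 54.0 * 100
= 74.4%

74.4%


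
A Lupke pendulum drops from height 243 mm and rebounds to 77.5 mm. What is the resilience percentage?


Resilience = h_rebound / h_drop * 100
= 77.5 / 243 * 100
= 31.9%

31.9%


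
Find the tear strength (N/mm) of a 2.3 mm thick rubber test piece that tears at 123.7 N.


Tear strength = force / thickness
= 123.7 / 2.3
= 53.78 N/mm

53.78 N/mm


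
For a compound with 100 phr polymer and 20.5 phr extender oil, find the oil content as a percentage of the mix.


Oil % = oil / (100 + oil) * 100
= 20.5 / (100 + 20.5) * 100
= 20.5 / 120.5 * 100
= 17.01%

17.01%


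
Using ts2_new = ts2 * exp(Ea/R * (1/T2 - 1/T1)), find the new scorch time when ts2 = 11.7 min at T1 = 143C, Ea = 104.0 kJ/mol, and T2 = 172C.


Convert temperatures: T1 = 143 + 273.15 = 416.15 K, T2 = 172 + 273.15 = 445.15 K
ts2_new = 11.7 * exp(104000 / 8.314 * (1/445.15 - 1/416.15))
1/T2 - 1/T1 = -1.5655e-04
ts2_new = 1.65 min

1.65 min


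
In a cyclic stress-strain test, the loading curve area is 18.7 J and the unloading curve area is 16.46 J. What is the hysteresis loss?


Hysteresis loss = loading - unloading
= 18.7 - 16.46
= 2.24 J

2.24 J


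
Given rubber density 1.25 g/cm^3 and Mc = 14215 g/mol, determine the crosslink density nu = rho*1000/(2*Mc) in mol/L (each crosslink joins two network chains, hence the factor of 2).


nu = rho * 1000 / (2 * Mc)
nu = 1.25 * 1000 / (2 * 14215)
nu = 1250.0 / 28430
nu = 0.0440 mol/L

0.0440 mol/L


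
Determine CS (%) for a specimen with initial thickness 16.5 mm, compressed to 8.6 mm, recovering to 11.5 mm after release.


CS = (t0 - recovered) / (t0 - ts) * 100
= (16.5 - 11.5) / (16.5 - 8.6) * 100
= 5.0 / 7.9 * 100
= 63.3%

63.3%


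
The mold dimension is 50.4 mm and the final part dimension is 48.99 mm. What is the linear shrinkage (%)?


Shrinkage = (mold - part) / mold * 100
= (50.4 - 48.99) / 50.4 * 100
= 1.41 / 50.4 * 100
= 2.8%

2.8%


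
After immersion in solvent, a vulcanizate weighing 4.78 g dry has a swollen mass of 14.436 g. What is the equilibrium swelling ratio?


Q = W_swollen / W_dry
Q = 14.436 / 4.78
Q = 3.02

Q = 3.02


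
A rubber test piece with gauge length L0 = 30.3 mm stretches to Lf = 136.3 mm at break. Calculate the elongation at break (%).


Elongation = (Lf - L0) / L0 * 100
= (136.3 - 30.3) / 30.3 * 100
= 106.0 / 30.3 * 100
= 349.8%

349.8%


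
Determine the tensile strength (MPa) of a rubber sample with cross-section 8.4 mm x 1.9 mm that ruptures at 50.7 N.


Area = width * thickness = 8.4 * 1.9 = 15.96 mm^2
TS = force / area = 50.7 / 15.96 = 3.18 MPa

3.18 MPa


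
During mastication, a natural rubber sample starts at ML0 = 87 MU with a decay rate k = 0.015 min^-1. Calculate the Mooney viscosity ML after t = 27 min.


ML = ML0 * exp(-k * t)
ML = 87 * exp(-0.015 * 27)
ML = 87 * 0.6670
ML = 58.03 MU

58.03 MU


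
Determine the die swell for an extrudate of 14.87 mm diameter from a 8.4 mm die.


Die swell ratio = D_extrudate / D_die
= 14.87 / 8.4
= 1.77

Die swell = 1.77


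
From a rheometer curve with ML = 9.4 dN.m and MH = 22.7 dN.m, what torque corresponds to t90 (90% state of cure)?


M90 = ML + 0.9 * (MH - ML)
M90 = 9.4 + 0.9 * (22.7 - 9.4)
M90 = 9.4 + 0.9 * 13.3
M90 = 21.37 dN.m

21.37 dN.m


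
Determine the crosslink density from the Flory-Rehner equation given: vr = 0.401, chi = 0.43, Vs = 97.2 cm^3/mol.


ln(1 - vr) = ln(1 - 0.401) = -0.5125
Numerator = -((-0.5125) + 0.401 + 0.43 * 0.401^2) = 0.0423
Denominator = 97.2 * (0.401^(1/3) - 0.401/2) = 52.1886
nu = 0.0423 / 52.1886 = 8.1147e-04 mol/cm^3

8.1147e-04 mol/cm^3


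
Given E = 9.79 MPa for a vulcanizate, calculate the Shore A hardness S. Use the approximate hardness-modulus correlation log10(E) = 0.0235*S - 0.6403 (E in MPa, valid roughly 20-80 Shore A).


log10(E) = 0.0235*S - 0.6403  =>  S = (log10(E) + 0.6403) / 0.0235
log10(9.79) = 0.990783
S = (0.990783 + 0.6403) / 0.0235 = 1.631083 / 0.0235
S = 69.4

Shore A = 69.4


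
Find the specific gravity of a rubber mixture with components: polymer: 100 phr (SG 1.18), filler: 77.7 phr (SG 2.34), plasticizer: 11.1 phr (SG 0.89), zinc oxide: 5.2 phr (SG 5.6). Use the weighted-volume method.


Sum of weights = 194.0
Volume contributions:
  polymer: 100/1.18 = 84.7458
  filler: 77.7/2.34 = 33.2051
  plasticizer: 11.1/0.89 = 12.4719
  zinc oxide: 5.2/5.6 = 0.9286
Sum of volumes = 131.3514
SG = 194.0 / 131.3514 = 1.477

SG = 1.477


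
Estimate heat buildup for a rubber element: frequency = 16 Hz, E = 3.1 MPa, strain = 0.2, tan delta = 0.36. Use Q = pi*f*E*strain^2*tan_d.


Q = pi * f * E * strain^2 * tan_d
= pi * 16 * 3.1 * 0.2^2 * 0.36
= pi * 16 * 3.1 * 0.0400 * 0.36
= 2.2439

Q = 2.2439


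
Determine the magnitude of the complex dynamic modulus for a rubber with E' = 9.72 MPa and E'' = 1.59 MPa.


|E*| = sqrt(E'^2 + E''^2)
= sqrt(9.72^2 + 1.59^2)
= sqrt(94.4784 + 2.5281)
= 9.849 MPa

9.849 MPa


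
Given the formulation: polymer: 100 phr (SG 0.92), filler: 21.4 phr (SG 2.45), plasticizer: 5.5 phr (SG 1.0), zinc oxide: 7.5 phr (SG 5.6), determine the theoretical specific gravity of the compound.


Sum of weights = 134.4
Volume contributions:
  polymer: 100/0.92 = 108.6957
  filler: 21.4/2.45 = 8.7347
  plasticizer: 5.5/1.0 = 5.5000
  zinc oxide: 7.5/5.6 = 1.3393
Sum of volumes = 124.2696
SG = 134.4 / 124.2696 = 1.082

SG = 1.082


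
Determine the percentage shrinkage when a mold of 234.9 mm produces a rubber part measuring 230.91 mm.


Shrinkage = (mold - part) / mold * 100
= (234.9 - 230.91) / 234.9 * 100
= 3.99 / 234.9 * 100
= 1.7%

1.7%


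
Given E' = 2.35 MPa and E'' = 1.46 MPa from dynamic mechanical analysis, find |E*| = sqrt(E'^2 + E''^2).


|E*| = sqrt(E'^2 + E''^2)
= sqrt(2.35^2 + 1.46^2)
= sqrt(5.5225 + 2.1316)
= 2.767 MPa

2.767 MPa


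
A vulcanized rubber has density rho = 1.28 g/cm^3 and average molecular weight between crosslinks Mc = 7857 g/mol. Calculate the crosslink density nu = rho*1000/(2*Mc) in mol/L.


nu = rho * 1000 / (2 * Mc)
nu = 1.28 * 1000 / (2 * 7857)
nu = 1280.0 / 15714
nu = 0.0815 mol/L

0.0815 mol/L


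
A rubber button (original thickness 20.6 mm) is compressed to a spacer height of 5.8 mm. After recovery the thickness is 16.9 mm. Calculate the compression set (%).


CS = (t0 - recovered) / (t0 - ts) * 100
= (20.6 - 16.9) / (20.6 - 5.8) * 100
= 3.7 / 14.8 * 100
= 25.0%

25.0%


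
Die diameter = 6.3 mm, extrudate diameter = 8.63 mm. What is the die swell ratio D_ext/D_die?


Die swell ratio = D_extrudate / D_die
= 8.63 / 6.3
= 1.37

Die swell = 1.37


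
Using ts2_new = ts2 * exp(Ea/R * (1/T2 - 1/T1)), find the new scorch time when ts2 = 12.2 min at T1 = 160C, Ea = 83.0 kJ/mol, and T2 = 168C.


Convert temperatures: T1 = 160 + 273.15 = 433.15 K, T2 = 168 + 273.15 = 441.15 K
ts2_new = 12.2 * exp(83000 / 8.314 * (1/441.15 - 1/433.15))
1/T2 - 1/T1 = -4.1866e-05
ts2_new = 8.03 min

8.03 min


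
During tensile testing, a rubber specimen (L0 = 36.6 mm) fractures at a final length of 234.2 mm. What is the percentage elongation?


Elongation = (Lf - L0) / L0 * 100
= (234.2 - 36.6) / 36.6 * 100
= 197.6 / 36.6 * 100
= 539.9%

539.9%


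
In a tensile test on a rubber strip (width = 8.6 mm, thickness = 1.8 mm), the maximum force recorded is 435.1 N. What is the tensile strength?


Area = width * thickness = 8.6 * 1.8 = 15.48 mm^2
TS = force / area = 435.1 / 15.48 = 28.11 MPa

28.11 MPa


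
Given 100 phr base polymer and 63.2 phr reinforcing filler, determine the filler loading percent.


Filler % = filler / (rubber + filler) * 100
= 63.2 / (100 + 63.2) * 100
= 63.2 / 163.2 * 100
= 38.73%

38.73%


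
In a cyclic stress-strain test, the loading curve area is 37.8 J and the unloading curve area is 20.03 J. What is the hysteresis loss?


Hysteresis loss = loading - unloading
= 37.8 - 20.03
= 17.77 J

17.77 J


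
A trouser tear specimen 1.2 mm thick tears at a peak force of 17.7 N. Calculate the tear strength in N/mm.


Tear strength = force / thickness
= 17.7 / 1.2
= 14.75 N/mm

14.75 N/mm


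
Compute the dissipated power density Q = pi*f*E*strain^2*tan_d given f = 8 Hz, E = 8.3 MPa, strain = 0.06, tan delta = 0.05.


Q = pi * f * E * strain^2 * tan_d
= pi * 8 * 8.3 * 0.06^2 * 0.05
= pi * 8 * 8.3 * 0.0036 * 0.05
= 0.0375

Q = 0.0375


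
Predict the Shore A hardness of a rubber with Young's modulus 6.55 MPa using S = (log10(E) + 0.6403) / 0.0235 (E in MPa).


log10(E) = 0.0235*S - 0.6403  =>  S = (log10(E) + 0.6403) / 0.0235
log10(6.55) = 0.816241
S = (0.816241 + 0.6403) / 0.0235 = 1.456541 / 0.0235
S = 62.0

Shore A = 62.0


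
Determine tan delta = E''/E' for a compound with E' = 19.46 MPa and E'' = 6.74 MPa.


tan delta = E'' / E'
= 6.74 / 19.46
= 0.3464

tan delta = 0.3464


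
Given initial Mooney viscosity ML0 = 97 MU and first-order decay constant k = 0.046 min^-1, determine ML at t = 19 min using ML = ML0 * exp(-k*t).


ML = ML0 * exp(-k * t)
ML = 97 * exp(-0.046 * 19)
ML = 97 * 0.4173
ML = 40.48 MU

40.48 MU


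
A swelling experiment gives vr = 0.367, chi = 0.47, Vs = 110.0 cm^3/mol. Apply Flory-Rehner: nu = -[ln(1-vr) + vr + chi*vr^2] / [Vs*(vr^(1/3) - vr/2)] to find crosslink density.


ln(1 - vr) = ln(1 - 0.367) = -0.4573
Numerator = -((-0.4573) + 0.367 + 0.47 * 0.367^2) = 0.0270
Denominator = 110.0 * (0.367^(1/3) - 0.367/2) = 58.5706
nu = 0.0270 / 58.5706 = 4.6066e-04 mol/cm^3

4.6066e-04 mol/cm^3


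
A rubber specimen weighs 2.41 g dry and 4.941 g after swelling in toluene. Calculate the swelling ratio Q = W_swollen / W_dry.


Q = W_swollen / W_dry
Q = 4.941 / 2.41
Q = 2.05

Q = 2.05


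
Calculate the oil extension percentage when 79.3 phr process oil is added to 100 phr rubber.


Oil % = oil / (100 + oil) * 100
= 79.3 / (100 + 79.3) * 100
= 79.3 / 179.3 * 100
= 44.23%

44.23%


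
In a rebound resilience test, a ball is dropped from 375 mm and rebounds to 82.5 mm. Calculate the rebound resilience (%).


Resilience = h_rebound / h_drop * 100
= 82.5 / 375 * 100
= 22.0%

22.0%


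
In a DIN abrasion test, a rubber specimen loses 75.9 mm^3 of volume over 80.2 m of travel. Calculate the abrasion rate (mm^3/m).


Rate = volume_loss / distance
= 75.9 / 80.2
= 0.946 mm^3/m

0.946 mm^3/m


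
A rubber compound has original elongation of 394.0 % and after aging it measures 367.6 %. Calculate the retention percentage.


Retention = aged / original * 100
= 367.6 / 394.0 * 100
= 93.3%

93.3%


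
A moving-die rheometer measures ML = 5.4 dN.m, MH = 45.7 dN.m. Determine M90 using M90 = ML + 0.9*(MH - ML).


M90 = ML + 0.9 * (MH - ML)
M90 = 5.4 + 0.9 * (45.7 - 5.4)
M90 = 5.4 + 0.9 * 40.3
M90 = 41.67 dN.m

41.67 dN.m


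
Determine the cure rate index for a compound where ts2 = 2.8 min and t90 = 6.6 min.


CRI = 100 / (t90 - ts2)
= 100 / (6.6 - 2.8)
= 100 / 3.8
= 26.32 min^-1

26.32 min^-1


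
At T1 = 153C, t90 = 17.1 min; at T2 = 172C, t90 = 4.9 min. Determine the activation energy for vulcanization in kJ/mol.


T1 = 426.15 K, T2 = 445.15 K
1/T1 - 1/T2 = 1.0016e-04
ln(t1/t2) = ln(17.1/4.9) = 1.2498
Ea = 8.314 * 1.2498 / 1.0016e-04 = 103748.2648 J/mol
Ea = 103.75 kJ/mol

103.75 kJ/mol


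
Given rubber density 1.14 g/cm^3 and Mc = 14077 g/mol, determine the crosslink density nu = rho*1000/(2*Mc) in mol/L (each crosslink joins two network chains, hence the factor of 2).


nu = rho * 1000 / (2 * Mc)
nu = 1.14 * 1000 / (2 * 14077)
nu = 1140.0 / 28154
nu = 0.0405 mol/L

0.0405 mol/L


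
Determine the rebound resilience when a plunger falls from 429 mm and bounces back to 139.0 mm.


Resilience = h_rebound / h_drop * 100
= 139.0 / 429 * 100
= 32.4%

32.4%


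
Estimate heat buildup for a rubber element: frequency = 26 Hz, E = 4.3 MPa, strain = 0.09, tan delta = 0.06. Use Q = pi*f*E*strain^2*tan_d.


Q = pi * f * E * strain^2 * tan_d
= pi * 26 * 4.3 * 0.09^2 * 0.06
= pi * 26 * 4.3 * 0.0081 * 0.06
= 0.1707

Q = 0.1707


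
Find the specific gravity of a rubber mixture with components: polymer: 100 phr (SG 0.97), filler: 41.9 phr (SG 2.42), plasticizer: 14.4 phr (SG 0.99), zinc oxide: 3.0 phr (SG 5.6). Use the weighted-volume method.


Sum of weights = 159.3
Volume contributions:
  polymer: 100/0.97 = 103.0928
  filler: 41.9/2.42 = 17.3140
  plasticizer: 14.4/0.99 = 14.5455
  zinc oxide: 3.0/5.6 = 0.5357
Sum of volumes = 135.4880
SG = 159.3 / 135.4880 = 1.176

SG = 1.176


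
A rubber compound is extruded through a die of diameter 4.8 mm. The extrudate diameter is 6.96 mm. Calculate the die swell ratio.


Die swell ratio = D_extrudate / D_die
= 6.96 / 4.8
= 1.45

Die swell = 1.45


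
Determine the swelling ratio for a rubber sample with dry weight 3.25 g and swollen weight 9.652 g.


Q = W_swollen / W_dry
Q = 9.652 / 3.25
Q = 2.97

Q = 2.97


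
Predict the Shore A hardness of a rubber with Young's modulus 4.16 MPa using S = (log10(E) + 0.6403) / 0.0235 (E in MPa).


log10(E) = 0.0235*S - 0.6403  =>  S = (log10(E) + 0.6403) / 0.0235
log10(4.16) = 0.619093
S = (0.619093 + 0.6403) / 0.0235 = 1.259393 / 0.0235
S = 53.6

Shore A = 53.6


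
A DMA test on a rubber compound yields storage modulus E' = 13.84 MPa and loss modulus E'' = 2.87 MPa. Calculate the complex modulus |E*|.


|E*| = sqrt(E'^2 + E''^2)
= sqrt(13.84^2 + 2.87^2)
= sqrt(191.5456 + 8.2369)
= 14.134 MPa

14.134 MPa


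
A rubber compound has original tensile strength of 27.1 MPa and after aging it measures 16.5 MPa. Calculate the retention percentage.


Retention = aged / original * 100
= 16.5 / 27.1 * 100
= 60.9%

60.9%


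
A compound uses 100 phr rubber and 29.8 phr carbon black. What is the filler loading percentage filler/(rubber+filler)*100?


Filler % = filler / (rubber + filler) * 100
= 29.8 / (100 + 29.8) * 100
= 29.8 / 129.8 * 100
= 22.96%

22.96%


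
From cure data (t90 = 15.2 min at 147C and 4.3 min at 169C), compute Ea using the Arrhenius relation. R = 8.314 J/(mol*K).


T1 = 420.15 K, T2 = 442.15 K
1/T1 - 1/T2 = 1.1843e-04
ln(t1/t2) = ln(15.2/4.3) = 1.2627
Ea = 8.314 * 1.2627 / 1.1843e-04 = 88645.1088 J/mol
Ea = 88.65 kJ/mol

88.65 kJ/mol


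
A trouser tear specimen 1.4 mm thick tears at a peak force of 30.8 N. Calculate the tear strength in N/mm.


Tear strength = force / thickness
= 30.8 / 1.4
= 22.0 N/mm

22.0 N/mm


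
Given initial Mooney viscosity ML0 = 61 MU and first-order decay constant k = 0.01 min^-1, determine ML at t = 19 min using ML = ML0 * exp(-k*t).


ML = ML0 * exp(-k * t)
ML = 61 * exp(-0.01 * 19)
ML = 61 * 0.8270
ML = 50.44 MU

50.44 MU


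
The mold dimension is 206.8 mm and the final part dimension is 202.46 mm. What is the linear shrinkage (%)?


Shrinkage = (mold - part) / mold * 100
= (206.8 - 202.46) / 206.8 * 100
= 4.34 / 206.8 * 100
= 2.1%

2.1%


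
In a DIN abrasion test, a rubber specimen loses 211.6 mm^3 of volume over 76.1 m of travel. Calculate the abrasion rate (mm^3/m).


Rate = volume_loss / distance
= 211.6 / 76.1
= 2.781 mm^3/m

2.781 mm^3/m


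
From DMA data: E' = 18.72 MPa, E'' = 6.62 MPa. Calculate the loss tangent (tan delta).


tan delta = E'' / E'
= 6.62 / 18.72
= 0.3536

tan delta = 0.3536


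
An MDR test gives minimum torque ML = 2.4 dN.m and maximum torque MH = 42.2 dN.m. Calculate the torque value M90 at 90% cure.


M90 = ML + 0.9 * (MH - ML)
M90 = 2.4 + 0.9 * (42.2 - 2.4)
M90 = 2.4 + 0.9 * 39.8
M90 = 38.22 dN.m

38.22 dN.m


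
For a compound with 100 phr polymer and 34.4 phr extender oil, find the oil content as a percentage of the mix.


Oil % = oil / (100 + oil) * 100
= 34.4 / (100 + 34.4) * 100
= 34.4 / 134.4 * 100
= 25.6%

25.6%


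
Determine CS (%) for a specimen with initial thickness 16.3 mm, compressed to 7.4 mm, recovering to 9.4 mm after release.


CS = (t0 - recovered) / (t0 - ts) * 100
= (16.3 - 9.4) / (16.3 - 7.4) * 100
= 6.9 / 8.9 * 100
= 77.5%

77.5%


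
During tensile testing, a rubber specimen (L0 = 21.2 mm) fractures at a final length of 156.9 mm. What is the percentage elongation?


Elongation = (Lf - L0) / L0 * 100
= (156.9 - 21.2) / 21.2 * 100
= 135.7 / 21.2 * 100
= 640.1%

640.1%


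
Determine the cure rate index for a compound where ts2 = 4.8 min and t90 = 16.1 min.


CRI = 100 / (t90 - ts2)
= 100 / (16.1 - 4.8)
= 100 / 11.3
= 8.85 min^-1

8.85 min^-1


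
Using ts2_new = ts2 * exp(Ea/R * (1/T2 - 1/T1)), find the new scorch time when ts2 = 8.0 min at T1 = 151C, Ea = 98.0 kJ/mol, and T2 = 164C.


Convert temperatures: T1 = 151 + 273.15 = 424.15 K, T2 = 164 + 273.15 = 437.15 K
ts2_new = 8.0 * exp(98000 / 8.314 * (1/437.15 - 1/424.15))
1/T2 - 1/T1 = -7.0112e-05
ts2_new = 3.5 min

3.5 min


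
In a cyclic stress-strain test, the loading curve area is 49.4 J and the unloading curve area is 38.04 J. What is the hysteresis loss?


Hysteresis loss = loading - unloading
= 49.4 - 38.04
= 11.36 J

11.36 J


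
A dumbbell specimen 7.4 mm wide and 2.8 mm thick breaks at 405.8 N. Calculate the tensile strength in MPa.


Area = width * thickness = 7.4 * 2.8 = 20.72 mm^2
TS = force / area = 405.8 / 20.72 = 19.58 MPa

19.58 MPa


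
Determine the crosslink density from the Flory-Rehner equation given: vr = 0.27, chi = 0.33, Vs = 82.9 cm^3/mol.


ln(1 - vr) = ln(1 - 0.27) = -0.3147
Numerator = -((-0.3147) + 0.27 + 0.33 * 0.27^2) = 0.0207
Denominator = 82.9 * (0.27^(1/3) - 0.27/2) = 42.3893
nu = 0.0207 / 42.3893 = 4.8724e-04 mol/cm^3

4.8724e-04 mol/cm^3


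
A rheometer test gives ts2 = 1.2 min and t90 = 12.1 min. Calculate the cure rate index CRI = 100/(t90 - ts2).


CRI = 100 / (t90 - ts2)
= 100 / (12.1 - 1.2)
= 100 / 10.9
= 9.17 min^-1

9.17 min^-1


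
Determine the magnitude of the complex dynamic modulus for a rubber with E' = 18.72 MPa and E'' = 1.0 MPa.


|E*| = sqrt(E'^2 + E''^2)
= sqrt(18.72^2 + 1.0^2)
= sqrt(350.4384 + 1.0000)
= 18.747 MPa

18.747 MPa


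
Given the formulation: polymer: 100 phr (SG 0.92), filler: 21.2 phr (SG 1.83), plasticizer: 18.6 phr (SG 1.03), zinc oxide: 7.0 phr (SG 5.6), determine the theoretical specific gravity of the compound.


Sum of weights = 146.8
Volume contributions:
  polymer: 100/0.92 = 108.6957
  filler: 21.2/1.83 = 11.5847
  plasticizer: 18.6/1.03 = 18.0583
  zinc oxide: 7.0/5.6 = 1.2500
Sum of volumes = 139.5886
SG = 146.8 / 139.5886 = 1.052

SG = 1.052


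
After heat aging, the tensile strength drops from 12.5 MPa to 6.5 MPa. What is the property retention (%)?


Retention = aged / original * 100
= 6.5 / 12.5 * 100
= 52.0%

52.0%


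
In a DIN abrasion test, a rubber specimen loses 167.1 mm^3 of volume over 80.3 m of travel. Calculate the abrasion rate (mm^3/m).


Rate = volume_loss / distance
= 167.1 / 80.3
= 2.081 mm^3/m

2.081 mm^3/m


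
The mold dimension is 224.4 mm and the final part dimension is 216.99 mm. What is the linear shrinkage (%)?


Shrinkage = (mold - part) / mold * 100
= (224.4 - 216.99) / 224.4 * 100
= 7.41 / 224.4 * 100
= 3.3%

3.3%


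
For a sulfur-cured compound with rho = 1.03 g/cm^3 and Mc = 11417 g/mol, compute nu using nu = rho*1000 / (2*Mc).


nu = rho * 1000 / (2 * Mc)
nu = 1.03 * 1000 / (2 * 11417)
nu = 1030.0 / 22834
nu = 0.0451 mol/L

0.0451 mol/L


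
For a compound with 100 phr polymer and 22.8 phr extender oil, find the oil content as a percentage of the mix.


Oil % = oil / (100 + oil) * 100
= 22.8 / (100 + 22.8) * 100
= 22.8 / 122.8 * 100
= 18.57%

18.57%


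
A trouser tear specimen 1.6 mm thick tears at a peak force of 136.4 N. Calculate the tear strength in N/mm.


Tear strength = force / thickness
= 136.4 / 1.6
= 85.25 N/mm

85.25 N/mm


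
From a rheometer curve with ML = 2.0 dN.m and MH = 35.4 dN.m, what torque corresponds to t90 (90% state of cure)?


M90 = ML + 0.9 * (MH - ML)
M90 = 2.0 + 0.9 * (35.4 - 2.0)
M90 = 2.0 + 0.9 * 33.4
M90 = 32.06 dN.m

32.06 dN.m


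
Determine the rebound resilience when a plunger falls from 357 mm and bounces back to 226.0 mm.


Resilience = h_rebound / h_drop * 100
= 226.0 / 357 * 100
= 63.3%

63.3%


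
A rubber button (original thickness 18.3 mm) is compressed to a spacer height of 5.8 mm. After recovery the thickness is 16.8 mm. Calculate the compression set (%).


CS = (t0 - recovered) / (t0 - ts) * 100
= (18.3 - 16.8) / (18.3 - 5.8) * 100
= 1.5 / 12.5 * 100
= 12.0%

12.0%


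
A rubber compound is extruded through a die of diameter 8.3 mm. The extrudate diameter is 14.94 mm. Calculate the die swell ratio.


Die swell ratio = D_extrudate / D_die
= 14.94 / 8.3
= 1.8

Die swell = 1.8


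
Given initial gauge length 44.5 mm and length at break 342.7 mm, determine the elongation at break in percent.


Elongation = (Lf - L0) / L0 * 100
= (342.7 - 44.5) / 44.5 * 100
= 298.2 / 44.5 * 100
= 670.1%

670.1%


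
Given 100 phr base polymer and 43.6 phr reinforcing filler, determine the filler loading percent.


Filler % = filler / (rubber + filler) * 100
= 43.6 / (100 + 43.6) * 100
= 43.6 / 143.6 * 100
= 30.36%

30.36%


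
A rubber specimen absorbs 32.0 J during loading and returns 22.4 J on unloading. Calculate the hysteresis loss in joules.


Hysteresis loss = loading - unloading
= 32.0 - 22.4
= 9.6 J

9.6 J


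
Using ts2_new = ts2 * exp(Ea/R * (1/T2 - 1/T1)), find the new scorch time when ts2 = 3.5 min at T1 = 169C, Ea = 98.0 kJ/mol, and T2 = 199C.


Convert temperatures: T1 = 169 + 273.15 = 442.15 K, T2 = 199 + 273.15 = 472.15 K
ts2_new = 3.5 * exp(98000 / 8.314 * (1/472.15 - 1/442.15))
1/T2 - 1/T1 = -1.4370e-04
ts2_new = 0.64 min

0.64 min


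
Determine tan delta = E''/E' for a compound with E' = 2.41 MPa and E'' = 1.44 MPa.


tan delta = E'' / E'
= 1.44 / 2.41
= 0.5975

tan delta = 0.5975


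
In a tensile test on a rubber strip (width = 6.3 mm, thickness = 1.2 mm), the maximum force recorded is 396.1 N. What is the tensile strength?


Area = width * thickness = 6.3 * 1.2 = 7.56 mm^2
TS = force / area = 396.1 / 7.56 = 52.39 MPa

52.39 MPa


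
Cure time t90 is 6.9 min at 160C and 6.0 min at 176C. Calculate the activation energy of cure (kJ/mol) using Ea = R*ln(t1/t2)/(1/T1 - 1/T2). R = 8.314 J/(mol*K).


T1 = 433.15 K, T2 = 449.15 K
1/T1 - 1/T2 = 8.2241e-05
ln(t1/t2) = ln(6.9/6.0) = 0.1398
Ea = 8.314 * 0.1398 / 8.2241e-05 = 14128.9110 J/mol
Ea = 14.13 kJ/mol

14.13 kJ/mol


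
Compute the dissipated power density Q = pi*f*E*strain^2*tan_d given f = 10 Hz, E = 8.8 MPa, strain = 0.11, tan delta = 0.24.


Q = pi * f * E * strain^2 * tan_d
= pi * 10 * 8.8 * 0.11^2 * 0.24
= pi * 10 * 8.8 * 0.0121 * 0.24
= 0.8028

Q = 0.8028


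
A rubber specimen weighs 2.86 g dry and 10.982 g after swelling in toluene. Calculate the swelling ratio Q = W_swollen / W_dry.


Q = W_swollen / W_dry
Q = 10.982 / 2.86
Q = 3.84

Q = 3.84


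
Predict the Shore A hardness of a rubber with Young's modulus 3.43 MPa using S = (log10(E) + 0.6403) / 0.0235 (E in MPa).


log10(E) = 0.0235*S - 0.6403  =>  S = (log10(E) + 0.6403) / 0.0235
log10(3.43) = 0.535294
S = (0.535294 + 0.6403) / 0.0235 = 1.175594 / 0.0235
S = 50.0

Shore A = 50.0


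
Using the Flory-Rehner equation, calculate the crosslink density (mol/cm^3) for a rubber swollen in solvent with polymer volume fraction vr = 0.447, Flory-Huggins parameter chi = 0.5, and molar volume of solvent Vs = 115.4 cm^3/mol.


ln(1 - vr) = ln(1 - 0.447) = -0.5924
Numerator = -((-0.5924) + 0.447 + 0.5 * 0.447^2) = 0.0455
Denominator = 115.4 * (0.447^(1/3) - 0.447/2) = 62.4433
nu = 0.0455 / 62.4433 = 7.2855e-04 mol/cm^3

7.2855e-04 mol/cm^3


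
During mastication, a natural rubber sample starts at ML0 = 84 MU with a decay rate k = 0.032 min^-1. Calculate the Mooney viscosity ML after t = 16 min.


ML = ML0 * exp(-k * t)
ML = 84 * exp(-0.032 * 16)
ML = 84 * 0.5993
ML = 50.34 MU

50.34 MU


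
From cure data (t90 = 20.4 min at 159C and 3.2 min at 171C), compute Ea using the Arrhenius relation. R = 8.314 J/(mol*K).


T1 = 432.15 K, T2 = 444.15 K
1/T1 - 1/T2 = 6.2520e-05
ln(t1/t2) = ln(20.4/3.2) = 1.8524
Ea = 8.314 * 1.8524 / 6.2520e-05 = 246333.7966 J/mol
Ea = 246.33 kJ/mol

246.33 kJ/mol


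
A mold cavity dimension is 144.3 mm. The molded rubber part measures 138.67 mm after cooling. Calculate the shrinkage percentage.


Shrinkage = (mold - part) / mold * 100
= (144.3 - 138.67) / 144.3 * 100
= 5.63 / 144.3 * 100
= 3.9%

3.9%


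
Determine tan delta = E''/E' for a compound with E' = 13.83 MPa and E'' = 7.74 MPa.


tan delta = E'' / E'
= 7.74 / 13.83
= 0.5597

tan delta = 0.5597


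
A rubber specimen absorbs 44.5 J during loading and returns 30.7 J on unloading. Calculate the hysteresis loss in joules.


Hysteresis loss = loading - unloading
= 44.5 - 30.7
= 13.8 J

13.8 J


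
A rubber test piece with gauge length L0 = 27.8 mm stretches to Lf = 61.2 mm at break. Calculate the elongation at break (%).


Elongation = (Lf - L0) / L0 * 100
= (61.2 - 27.8) / 27.8 * 100
= 33.4 / 27.8 * 100
= 120.1%

120.1%


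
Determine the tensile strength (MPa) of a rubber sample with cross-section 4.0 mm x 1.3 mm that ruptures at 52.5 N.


Area = width * thickness = 4.0 * 1.3 = 5.2 mm^2
TS = force / area = 52.5 / 5.2 = 10.1 MPa

10.1 MPa


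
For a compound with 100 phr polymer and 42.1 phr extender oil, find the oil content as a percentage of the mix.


Oil % = oil / (100 + oil) * 100
= 42.1 / (100 + 42.1) * 100
= 42.1 / 142.1 * 100
= 29.63%

29.63%


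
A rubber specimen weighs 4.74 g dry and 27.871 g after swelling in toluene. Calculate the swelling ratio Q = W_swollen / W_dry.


Q = W_swollen / W_dry
Q = 27.871 / 4.74
Q = 5.88

Q = 5.88


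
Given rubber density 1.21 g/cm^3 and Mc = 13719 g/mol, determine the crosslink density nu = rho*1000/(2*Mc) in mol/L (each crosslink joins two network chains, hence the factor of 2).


nu = rho * 1000 / (2 * Mc)
nu = 1.21 * 1000 / (2 * 13719)
nu = 1210.0 / 27438
nu = 0.0441 mol/L

0.0441 mol/L


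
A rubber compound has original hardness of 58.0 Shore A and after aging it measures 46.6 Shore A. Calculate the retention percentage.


Retention = aged / original * 100
= 46.6 / 58.0 * 100
= 80.3%

80.3%


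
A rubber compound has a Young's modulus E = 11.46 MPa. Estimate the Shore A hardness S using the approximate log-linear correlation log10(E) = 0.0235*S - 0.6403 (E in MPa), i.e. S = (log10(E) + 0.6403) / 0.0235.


log10(E) = 0.0235*S - 0.6403  =>  S = (log10(E) + 0.6403) / 0.0235
log10(11.46) = 1.059185
S = (1.059185 + 0.6403) / 0.0235 = 1.699485 / 0.0235
S = 72.3

Shore A = 72.3


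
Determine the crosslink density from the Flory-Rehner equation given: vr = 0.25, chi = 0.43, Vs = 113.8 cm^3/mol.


ln(1 - vr) = ln(1 - 0.25) = -0.2877
Numerator = -((-0.2877) + 0.25 + 0.43 * 0.25^2) = 0.0108
Denominator = 113.8 * (0.25^(1/3) - 0.25/2) = 57.4645
nu = 0.0108 / 57.4645 = 1.8807e-04 mol/cm^3

1.8807e-04 mol/cm^3


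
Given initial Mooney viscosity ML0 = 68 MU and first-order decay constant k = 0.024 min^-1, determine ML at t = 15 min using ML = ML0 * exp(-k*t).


ML = ML0 * exp(-k * t)
ML = 68 * exp(-0.024 * 15)
ML = 68 * 0.6977
ML = 47.44 MU

47.44 MU


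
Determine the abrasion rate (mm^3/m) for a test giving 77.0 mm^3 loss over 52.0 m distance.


Rate = volume_loss / distance
= 77.0 / 52.0
= 1.481 mm^3/m

1.481 mm^3/m


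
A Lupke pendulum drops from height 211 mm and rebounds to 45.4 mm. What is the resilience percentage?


Resilience = h_rebound / h_drop * 100
= 45.4 / 211 * 100
= 21.5%

21.5%


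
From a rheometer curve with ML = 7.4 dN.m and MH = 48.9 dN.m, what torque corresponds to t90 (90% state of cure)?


M90 = ML + 0.9 * (MH - ML)
M90 = 7.4 + 0.9 * (48.9 - 7.4)
M90 = 7.4 + 0.9 * 41.5
M90 = 44.75 dN.m

44.75 dN.m


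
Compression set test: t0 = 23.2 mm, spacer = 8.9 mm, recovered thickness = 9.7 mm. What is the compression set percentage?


CS = (t0 - recovered) / (t0 - ts) * 100
= (23.2 - 9.7) / (23.2 - 8.9) * 100
= 13.5 / 14.3 * 100
= 94.4%

94.4%


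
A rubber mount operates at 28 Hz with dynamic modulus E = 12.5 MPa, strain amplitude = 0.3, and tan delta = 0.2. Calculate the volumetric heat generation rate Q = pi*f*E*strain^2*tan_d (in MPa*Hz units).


Q = pi * f * E * strain^2 * tan_d
= pi * 28 * 12.5 * 0.3^2 * 0.2
= pi * 28 * 12.5 * 0.0900 * 0.2
= 19.7920

Q = 19.7920


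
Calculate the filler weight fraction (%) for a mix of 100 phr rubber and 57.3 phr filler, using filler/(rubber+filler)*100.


Filler % = filler / (rubber + filler) * 100
= 57.3 / (100 + 57.3) * 100
= 57.3 / 157.3 * 100
= 36.43%

36.43%


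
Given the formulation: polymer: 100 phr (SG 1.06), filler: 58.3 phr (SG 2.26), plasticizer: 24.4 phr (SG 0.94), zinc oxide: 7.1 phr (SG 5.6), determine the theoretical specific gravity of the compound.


Sum of weights = 189.8
Volume contributions:
  polymer: 100/1.06 = 94.3396
  filler: 58.3/2.26 = 25.7965
  plasticizer: 24.4/0.94 = 25.9574
  zinc oxide: 7.1/5.6 = 1.2679
Sum of volumes = 147.3614
SG = 189.8 / 147.3614 = 1.288

SG = 1.288


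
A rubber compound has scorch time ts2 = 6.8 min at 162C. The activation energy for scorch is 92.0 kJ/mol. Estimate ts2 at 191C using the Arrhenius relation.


Convert temperatures: T1 = 162 + 273.15 = 435.15 K, T2 = 191 + 273.15 = 464.15 K
ts2_new = 6.8 * exp(92000 / 8.314 * (1/464.15 - 1/435.15))
1/T2 - 1/T1 = -1.4358e-04
ts2_new = 1.39 min

1.39 min


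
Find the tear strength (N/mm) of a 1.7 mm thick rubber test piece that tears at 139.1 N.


Tear strength = force / thickness
= 139.1 / 1.7
= 81.82 N/mm

81.82 N/mm


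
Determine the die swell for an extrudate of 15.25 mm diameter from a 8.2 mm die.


Die swell ratio = D_extrudate / D_die
= 15.25 / 8.2
= 1.86

Die swell = 1.86


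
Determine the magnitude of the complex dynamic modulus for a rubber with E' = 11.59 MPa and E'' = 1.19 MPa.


|E*| = sqrt(E'^2 + E''^2)
= sqrt(11.59^2 + 1.19^2)
= sqrt(134.3281 + 1.4161)
= 11.651 MPa

11.651 MPa


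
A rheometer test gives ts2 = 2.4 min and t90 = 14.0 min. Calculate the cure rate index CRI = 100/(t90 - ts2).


CRI = 100 / (t90 - ts2)
= 100 / (14.0 - 2.4)
= 100 / 11.6
= 8.62 min^-1

8.62 min^-1


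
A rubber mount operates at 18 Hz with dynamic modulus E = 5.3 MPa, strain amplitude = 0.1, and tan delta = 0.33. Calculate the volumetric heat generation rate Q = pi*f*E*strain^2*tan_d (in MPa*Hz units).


Q = pi * f * E * strain^2 * tan_d
= pi * 18 * 5.3 * 0.1^2 * 0.33
= pi * 18 * 5.3 * 0.0100 * 0.33
= 0.9890

Q = 0.9890


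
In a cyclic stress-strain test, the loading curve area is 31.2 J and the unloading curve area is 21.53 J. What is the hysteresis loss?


Hysteresis loss = loading - unloading
= 31.2 - 21.53
= 9.67 J

9.67 J


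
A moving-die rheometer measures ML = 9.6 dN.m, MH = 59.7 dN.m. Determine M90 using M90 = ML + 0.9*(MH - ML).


M90 = ML + 0.9 * (MH - ML)
M90 = 9.6 + 0.9 * (59.7 - 9.6)
M90 = 9.6 + 0.9 * 50.1
M90 = 54.69 dN.m

54.69 dN.m


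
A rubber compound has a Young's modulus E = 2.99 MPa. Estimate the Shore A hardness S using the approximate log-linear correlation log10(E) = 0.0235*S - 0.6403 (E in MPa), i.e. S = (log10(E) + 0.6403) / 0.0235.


log10(E) = 0.0235*S - 0.6403  =>  S = (log10(E) + 0.6403) / 0.0235
log10(2.99) = 0.475671
S = (0.475671 + 0.6403) / 0.0235 = 1.115971 / 0.0235
S = 47.5

Shore A = 47.5


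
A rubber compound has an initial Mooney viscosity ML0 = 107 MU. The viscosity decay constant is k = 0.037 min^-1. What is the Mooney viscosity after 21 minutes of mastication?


ML = ML0 * exp(-k * t)
ML = 107 * exp(-0.037 * 21)
ML = 107 * 0.4598
ML = 49.2 MU

49.2 MU


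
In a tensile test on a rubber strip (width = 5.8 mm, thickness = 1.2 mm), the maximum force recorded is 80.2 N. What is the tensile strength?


Area = width * thickness = 5.8 * 1.2 = 6.96 mm^2
TS = force / area = 80.2 / 6.96 = 11.52 MPa

11.52 MPa


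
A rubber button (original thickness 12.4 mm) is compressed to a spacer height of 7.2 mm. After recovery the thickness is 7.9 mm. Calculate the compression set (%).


CS = (t0 - recovered) / (t0 - ts) * 100
= (12.4 - 7.9) / (12.4 - 7.2) * 100
= 4.5 / 5.2 * 100
= 86.5%

86.5%


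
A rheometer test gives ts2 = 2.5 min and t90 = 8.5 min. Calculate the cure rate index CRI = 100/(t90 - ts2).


CRI = 100 / (t90 - ts2)
= 100 / (8.5 - 2.5)
= 100 / 6.0
= 16.67 min^-1

16.67 min^-1


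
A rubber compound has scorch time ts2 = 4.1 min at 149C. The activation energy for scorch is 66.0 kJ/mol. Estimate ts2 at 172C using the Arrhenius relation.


Convert temperatures: T1 = 149 + 273.15 = 422.15 K, T2 = 172 + 273.15 = 445.15 K
ts2_new = 4.1 * exp(66000 / 8.314 * (1/445.15 - 1/422.15))
1/T2 - 1/T1 = -1.2239e-04
ts2_new = 1.55 min

1.55 min


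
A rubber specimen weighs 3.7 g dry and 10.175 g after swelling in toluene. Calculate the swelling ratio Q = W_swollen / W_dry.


Q = W_swollen / W_dry
Q = 10.175 / 3.7
Q = 2.75

Q = 2.75


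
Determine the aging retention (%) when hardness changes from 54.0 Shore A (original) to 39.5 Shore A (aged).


Retention = aged / original * 100
= 39.5 / 54.0 * 100
= 73.1%

73.1%


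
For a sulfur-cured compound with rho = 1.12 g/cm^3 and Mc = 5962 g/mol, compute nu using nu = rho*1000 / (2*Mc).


nu = rho * 1000 / (2 * Mc)
nu = 1.12 * 1000 / (2 * 5962)
nu = 1120.0 / 11924
nu = 0.0939 mol/L

0.0939 mol/L


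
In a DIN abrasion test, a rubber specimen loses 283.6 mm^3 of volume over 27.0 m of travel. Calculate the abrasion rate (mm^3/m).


Rate = volume_loss / distance
= 283.6 / 27.0
= 10.504 mm^3/m

10.504 mm^3/m


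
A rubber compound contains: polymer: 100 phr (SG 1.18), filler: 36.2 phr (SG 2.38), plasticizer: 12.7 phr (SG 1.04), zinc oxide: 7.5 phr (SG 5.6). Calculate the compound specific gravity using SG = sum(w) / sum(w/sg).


Sum of weights = 156.4
Volume contributions:
  polymer: 100/1.18 = 84.7458
  filler: 36.2/2.38 = 15.2101
  plasticizer: 12.7/1.04 = 12.2115
  zinc oxide: 7.5/5.6 = 1.3393
Sum of volumes = 113.5067
SG = 156.4 / 113.5067 = 1.378

SG = 1.378


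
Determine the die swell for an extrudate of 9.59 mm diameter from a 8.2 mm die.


Die swell ratio = D_extrudate / D_die
= 9.59 / 8.2
= 1.17

Die swell = 1.17


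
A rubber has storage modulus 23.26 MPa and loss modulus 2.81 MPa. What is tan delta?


tan delta = E'' / E'
= 2.81 / 23.26
= 0.1208

tan delta = 0.1208


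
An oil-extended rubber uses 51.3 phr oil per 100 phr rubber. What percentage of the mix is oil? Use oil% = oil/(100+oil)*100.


Oil % = oil / (100 + oil) * 100
= 51.3 / (100 + 51.3) * 100
= 51.3 / 151.3 * 100
= 33.91%

33.91%


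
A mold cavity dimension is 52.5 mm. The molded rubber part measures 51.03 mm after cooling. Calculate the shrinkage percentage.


Shrinkage = (mold - part) / mold * 100
= (52.5 - 51.03) / 52.5 * 100
= 1.47 / 52.5 * 100
= 2.8%

2.8%


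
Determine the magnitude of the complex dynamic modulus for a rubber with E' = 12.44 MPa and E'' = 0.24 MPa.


|E*| = sqrt(E'^2 + E''^2)
= sqrt(12.44^2 + 0.24^2)
= sqrt(154.7536 + 0.0576)
= 12.442 MPa

12.442 MPa


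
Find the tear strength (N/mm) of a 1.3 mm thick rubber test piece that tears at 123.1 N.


Tear strength = force / thickness
= 123.1 / 1.3
= 94.69 N/mm

94.69 N/mm


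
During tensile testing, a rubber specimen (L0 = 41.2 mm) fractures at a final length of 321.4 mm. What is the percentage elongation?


Elongation = (Lf - L0) / L0 * 100
= (321.4 - 41.2) / 41.2 * 100
= 280.2 / 41.2 * 100
= 680.1%

680.1%


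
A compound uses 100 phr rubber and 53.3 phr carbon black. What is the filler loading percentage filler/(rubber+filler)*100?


Filler % = filler / (rubber + filler) * 100
= 53.3 / (100 + 53.3) * 100
= 53.3 / 153.3 * 100
= 34.77%

34.77%


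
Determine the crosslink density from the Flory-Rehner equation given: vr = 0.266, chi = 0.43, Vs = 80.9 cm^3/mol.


ln(1 - vr) = ln(1 - 0.266) = -0.3092
Numerator = -((-0.3092) + 0.266 + 0.43 * 0.266^2) = 0.0128
Denominator = 80.9 * (0.266^(1/3) - 0.266/2) = 41.2689
nu = 0.0128 / 41.2689 = 3.1067e-04 mol/cm^3

3.1067e-04 mol/cm^3


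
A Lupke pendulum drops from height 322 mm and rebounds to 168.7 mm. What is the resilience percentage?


Resilience = h_rebound / h_drop * 100
= 168.7 / 322 * 100
= 52.4%

52.4%


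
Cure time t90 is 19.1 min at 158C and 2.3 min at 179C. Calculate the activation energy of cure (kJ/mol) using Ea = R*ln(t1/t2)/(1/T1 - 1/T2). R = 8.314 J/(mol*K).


T1 = 431.15 K, T2 = 452.15 K
1/T1 - 1/T2 = 1.0772e-04
ln(t1/t2) = ln(19.1/2.3) = 2.1168
Ea = 8.314 * 2.1168 / 1.0772e-04 = 163371.8447 J/mol
Ea = 163.37 kJ/mol

163.37 kJ/mol
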